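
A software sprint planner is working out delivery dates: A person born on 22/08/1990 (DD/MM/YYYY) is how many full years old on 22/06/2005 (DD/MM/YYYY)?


Birth: 1990-08-22
Reference: 2005-06-22
Year difference: 2005 - 1990 = 15
Has birthday (08-22) occurred by 06-22? No
Birthday not yet reached this year -> subtract 1
Age in full years: 14

14


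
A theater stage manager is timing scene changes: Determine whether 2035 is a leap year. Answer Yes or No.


Year: 2035
Divisible by 4? 2035 / 4 = 508.75 -> No
Not divisible by 4, so NOT a leap year

No


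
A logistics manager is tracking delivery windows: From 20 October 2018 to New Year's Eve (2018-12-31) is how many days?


Start: October 20, 2018
End: December 31, 2018
Days left in October: 11
November: 30
December: 31
Sum of remaining months: 61
Total: 11 + 61 = 72

72


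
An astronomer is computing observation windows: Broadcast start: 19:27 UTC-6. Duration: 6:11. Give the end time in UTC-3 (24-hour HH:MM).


Start: 19:27 in UTC-6
Step 1 - add duration:
  minutes: 27 + 11 = 38
  hours: 19 + 6 + 0 = 25
  end in UTC-6: 01:38
Step 2 - convert UTC-6 -> UTC-3:
  offset difference: -3 - (-6) = 3 hours
  1 + (3) = 4 -> mod 24 = 4
Result: 04:38 in UTC-3

04:38


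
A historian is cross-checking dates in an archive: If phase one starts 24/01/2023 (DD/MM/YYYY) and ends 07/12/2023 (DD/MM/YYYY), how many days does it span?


Start date: 2023-01-24
End date: 2023-12-07
Jan 2023: +8 days
Feb 2023: +28 days
Mar 2023: +31 days
... (9 more months)
Total: 317 days

317


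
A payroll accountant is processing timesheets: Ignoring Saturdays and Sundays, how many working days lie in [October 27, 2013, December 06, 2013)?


Start: 2013-10-27 (Sunday)
End (exclusive): 2013-12-06 (Friday)
Total calendar days: 40
Full weeks: 40 // 7 = 5 -> 25 weekdays
Remaining 5 days starting on Sunday:
  Sun(-), Mon(w), Tue(w), Wed(w), Thu(w) -> 4 weekdays
Total business days: 25 + 4 = 29

29


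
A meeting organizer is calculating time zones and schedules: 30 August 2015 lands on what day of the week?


Date: 2015-08-30
January 1, 2015 is a Thursday
Day of year: 242
Offset from Jan 1: 241 days
241 mod 7 = 3
Result: Sunday

Sunday


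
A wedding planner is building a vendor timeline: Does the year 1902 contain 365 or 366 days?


Year: 1902
Check leap year rules:
Divisible by 4? No
1902 is not a leap year
Days: 365

365


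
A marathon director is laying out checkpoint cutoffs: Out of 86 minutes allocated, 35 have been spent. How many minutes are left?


Total budget: 86 minutes
Time used: 35 minutes
Remaining: 86 - 35 = 51 minutes
Percent used: 40.7%
Percent remaining: 59.3%

51


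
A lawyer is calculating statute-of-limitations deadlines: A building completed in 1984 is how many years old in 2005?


Birth year: 1984
Current year: 2005
Age = current year - birth year
Age = 2005 - 1984 = 21

21


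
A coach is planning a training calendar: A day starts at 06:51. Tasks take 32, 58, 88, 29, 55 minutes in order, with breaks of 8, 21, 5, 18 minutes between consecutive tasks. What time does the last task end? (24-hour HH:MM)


Start: 06:51 = 411 min from midnight
  after task 1 (32 min): 07:23
  after break (8 min): 07:31
  after task 2 (58 min): 08:29
  after break (21 min): 08:50
  after task 3 (88 min): 10:18
  after break (5 min): 10:23
  after task 4 (29 min): 10:52
  after break (18 min): 11:10
  after task 5 (55 min): 12:05
Total elapsed: 314 minutes
End time: 12:05

12:05


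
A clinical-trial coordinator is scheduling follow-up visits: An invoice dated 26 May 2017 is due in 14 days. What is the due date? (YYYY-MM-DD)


Start: 2017-05-26
Adding 14 days
Days remaining in May: 5
After May: 9 days still to add
June 2017 has 30 days, need 9
Result: 2017-06-09

2017-06-09


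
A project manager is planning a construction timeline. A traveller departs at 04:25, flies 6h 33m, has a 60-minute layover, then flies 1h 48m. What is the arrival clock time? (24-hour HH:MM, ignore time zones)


Depart: 04:25
Leg 1: +393 min -> 10:58
Layover: +60 min -> 11:58
Leg 2: +108 min -> 13:46
Total travel: 561 minutes = 9h 21m
Arrival: 13:46

13:46


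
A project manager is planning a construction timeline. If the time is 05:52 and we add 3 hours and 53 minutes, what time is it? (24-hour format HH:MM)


Start time: 05:52
Adding: 3 hours 53 minutes
Minutes: 52 + 53 = 105
Minute overflow: 105 >= 60, so carry 1 hour, minutes = 45
Hours: 5 + 3 + 1 = 9
Result: 09:45

09:45


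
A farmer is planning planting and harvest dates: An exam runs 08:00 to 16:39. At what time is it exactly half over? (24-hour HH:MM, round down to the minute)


Start time: 08:00 = 480 minutes from midnight
End time: 16:39 = 999 minutes from midnight
Sum: 480 + 999 = 1479
Midpoint: 1479 / 2 = 739 minutes
Convert: 739 / 60 = 12 hours, 19 minutes
Result: 12:19

12:19


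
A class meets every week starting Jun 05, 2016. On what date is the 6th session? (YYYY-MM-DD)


First occurrence: 2016-06-05 (occurrence 1)
Each occurrence is 7 days after the previous.
Occurrence 6 is 5 weeks after the first.
5 weeks = 35 days
2016-06-05 + 35 days = 2016-07-10

2016-07-10


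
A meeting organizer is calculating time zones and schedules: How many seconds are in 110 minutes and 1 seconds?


Minutes: 110
Seconds: 1
Convert minutes to seconds: 110 x 60 = 6600
Add remaining seconds: 6600 + 1 = 6601

6601


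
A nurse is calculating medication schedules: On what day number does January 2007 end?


Month: January
Year: 2007
January is a 31-day month
Total: 31 days

31


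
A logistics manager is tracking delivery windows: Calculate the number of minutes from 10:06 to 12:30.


Start time: 10:06 = 606 minutes from midnight
End time: 12:30 = 750 minutes from midnight
Difference: 750 - 606 = 144 minutes
That is 2 hours and 24 minutes

144


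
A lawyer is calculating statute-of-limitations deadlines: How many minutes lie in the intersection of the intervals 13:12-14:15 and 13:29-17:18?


Interval A: [792, 855] minutes from midnight
Interval B: [809, 1038] minutes from midnight
Overlap start = max(792, 809) = 809
Overlap end = min(855, 1038) = 855
Overlap = 855 - 809 = 46 minutes

46


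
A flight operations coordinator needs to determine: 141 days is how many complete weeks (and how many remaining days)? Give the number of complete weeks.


Total days: 141
Days per week: 7
Division: 141 / 7 = 20 remainder 1
Complete weeks: 20
Remaining days: 1

20


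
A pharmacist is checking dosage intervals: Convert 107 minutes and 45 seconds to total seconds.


Minutes: 107
Extra seconds: 45
Seconds per minute: 60
Minutes to seconds: 107 x 60 = 6420
Total: 6420 + 45 = 6465

6465


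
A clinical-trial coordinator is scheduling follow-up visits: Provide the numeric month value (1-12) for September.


Calendar month order:
8. August
9. September <--
10. October
September is month number 9

9


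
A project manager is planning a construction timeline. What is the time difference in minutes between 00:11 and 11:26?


Start time: 00:11 = 11 minutes from midnight
End time: 11:26 = 686 minutes from midnight
Difference: 686 - 11 = 675 minutes
That is 11 hours and 15 minutes

675


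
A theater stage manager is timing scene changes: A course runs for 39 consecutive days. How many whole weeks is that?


Total days: 39
Days per week: 7
Division: 39 / 7 = 5 remainder 4
Complete weeks: 5
Remaining days: 4

5


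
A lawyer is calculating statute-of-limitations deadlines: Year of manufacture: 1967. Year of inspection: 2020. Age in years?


Birth year: 1967
Current year: 2020
Age = current year - birth year
Age = 2020 - 1967 = 53

53


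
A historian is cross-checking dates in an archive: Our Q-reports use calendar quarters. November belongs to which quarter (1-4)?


Month: November (month 11)
Q1: January-March (months 1-3)
Q2: April-June (months 4-6)
Q3: July-September (months 7-9)
Q4: October-December (months 10-12)
Month 11 falls in Q4

4


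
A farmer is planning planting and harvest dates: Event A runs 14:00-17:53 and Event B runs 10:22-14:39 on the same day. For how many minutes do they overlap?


Interval A: [840, 1073] minutes from midnight
Interval B: [622, 879] minutes from midnight
Overlap start = max(840, 622) = 840
Overlap end = min(1073, 879) = 879
Overlap = 879 - 840 = 39 minutes

39


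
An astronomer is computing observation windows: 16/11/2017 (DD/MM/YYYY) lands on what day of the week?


Date: 2017-11-16
January 1, 2017 is a Sunday
Day of year: 320
Offset from Jan 1: 319 days
319 mod 7 = 4
Result: Thursday

Thursday


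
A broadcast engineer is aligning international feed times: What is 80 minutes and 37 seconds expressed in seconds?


Minutes: 80
Extra seconds: 37
Seconds per minute: 60
Minutes to seconds: 80 x 60 = 4800
Total: 4800 + 37 = 4837

4837


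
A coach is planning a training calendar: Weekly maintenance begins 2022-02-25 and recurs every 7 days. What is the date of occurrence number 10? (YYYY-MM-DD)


First occurrence: 2022-02-25 (occurrence 1)
Each occurrence is 7 days after the previous.
Occurrence 10 is 9 weeks after the first.
9 weeks = 63 days
2022-02-25 + 63 days = 2022-04-29

2022-04-29


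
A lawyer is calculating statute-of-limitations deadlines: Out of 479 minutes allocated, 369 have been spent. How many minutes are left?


Total budget: 479 minutes
Time used: 369 minutes
Remaining: 479 - 369 = 110 minutes
Percent used: 77.0%
Percent remaining: 23.0%

110


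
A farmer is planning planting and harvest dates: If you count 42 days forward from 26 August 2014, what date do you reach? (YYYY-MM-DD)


Start: 2014-08-26
Adding 42 days
Days remaining in August: 5
After August: 37 days still to add
September 2014: 30 days, 7 remaining
October 2014 has 31 days, need 7
Result: 2014-10-07

2014-10-07


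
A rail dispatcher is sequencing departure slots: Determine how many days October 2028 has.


Month: October
Year: 2028
October is a 31-day month
Total: 31 days

31


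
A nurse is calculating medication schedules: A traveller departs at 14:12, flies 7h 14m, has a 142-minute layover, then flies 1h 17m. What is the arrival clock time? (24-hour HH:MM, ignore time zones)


Depart: 14:12
Leg 1: +434 min -> 21:26
Layover: +142 min -> 23:48
Leg 2: +77 min -> 01:05
Total travel: 653 minutes = 10h 53m
Arrival: 01:05

01:05


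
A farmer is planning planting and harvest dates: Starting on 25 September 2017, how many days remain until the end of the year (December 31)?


Start: September 25, 2017
End: December 31, 2017
Days left in September: 5
October: 31
November: 30
December: 31
Sum of remaining months: 92
Total: 5 + 92 = 97

97


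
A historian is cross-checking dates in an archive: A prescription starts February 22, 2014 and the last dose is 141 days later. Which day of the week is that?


Start: 2014-02-22 (Saturday)
Step 1 - find target date: add 141 days
  2014-02-22 + 141 days = 2014-07-13
Step 2 - day of week:
  141 mod 7 = 1
  Saturday + 1 days -> Sunday
Result: Sunday (2014-07-13)

Sunday


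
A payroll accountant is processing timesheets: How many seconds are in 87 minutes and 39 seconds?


Minutes: 87
Seconds: 39
Convert minutes to seconds: 87 x 60 = 5220
Add remaining seconds: 5220 + 39 = 5259

5259


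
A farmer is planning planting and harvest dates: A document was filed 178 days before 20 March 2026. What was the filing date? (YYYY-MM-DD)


Start: 2026-03-20
Subtracting 178 days
Days already passed in March: 20
After going back through March: 158 more days to subtract
February 2026: 28 days, 130 remaining
January 2026: 31 days, 99 remaining
December 2025: 31 days, 68 remaining
November 2025: 30 days, 38 remaining
Result: 2025-09-23

2025-09-23


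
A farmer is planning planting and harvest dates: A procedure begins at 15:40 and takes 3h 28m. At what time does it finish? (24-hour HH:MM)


Start time: 15:40
Adding: 3 hours 28 minutes
Minutes: 40 + 28 = 68
Minute overflow: 68 >= 60, so carry 1 hour, minutes = 8
Hours: 15 + 3 + 1 = 19
Result: 19:08

19:08


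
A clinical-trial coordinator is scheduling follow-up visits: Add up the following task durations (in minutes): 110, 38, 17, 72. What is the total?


Durations: 110, 38, 17, 72
Running sum: 110
+ 38 = 148
+ 17 = 165
+ 72 = 237
Total duration: 237 minutes
That is 3 hours and 57 minutes

237


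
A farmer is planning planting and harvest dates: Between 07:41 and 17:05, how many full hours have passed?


Start: 07:41
End: 17:05
Hour difference: 17 - 7 = 10 hours
Minute difference: 5 - 41 = -36 minutes
Total minutes: 564
Complete hours: 564 / 60 = 9 (remainder 24)

9


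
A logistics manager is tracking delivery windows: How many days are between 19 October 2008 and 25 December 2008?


Start date: 2008-10-19
End date: 2008-12-25
Oct 2008: +13 days
Nov 2008: +30 days
Dec 2008: +24 days
Total: 67 days

67


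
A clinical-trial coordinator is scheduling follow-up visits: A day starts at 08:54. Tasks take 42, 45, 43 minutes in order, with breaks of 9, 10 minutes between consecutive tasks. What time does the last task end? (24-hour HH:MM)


Start: 08:54 = 534 min from midnight
  after task 1 (42 min): 09:36
  after break (9 min): 09:45
  after task 2 (45 min): 10:30
  after break (10 min): 10:40
  after task 3 (43 min): 11:23
Total elapsed: 149 minutes
End time: 11:23

11:23


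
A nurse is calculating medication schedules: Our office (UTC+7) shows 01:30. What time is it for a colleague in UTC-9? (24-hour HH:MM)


Local time: 01:30 at UTC+7 (offset 7h)
Target zone: UTC-9 (offset -9h)
Difference: -9 - (7) = -16 hours
Calculation: 1 + (-16) = -15
Wraparound: (-15) mod 24 = 9
Result: 09:30

09:30


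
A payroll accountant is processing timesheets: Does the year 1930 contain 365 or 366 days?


Year: 1930
Check leap year rules:
Divisible by 4? No
1930 is not a leap year
Days: 365

365


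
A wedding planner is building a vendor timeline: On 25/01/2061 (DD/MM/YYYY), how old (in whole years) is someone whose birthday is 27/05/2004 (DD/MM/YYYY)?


Birth: 2004-05-27
Reference: 2061-01-25
Year difference: 2061 - 2004 = 57
Has birthday (05-27) occurred by 01-25? No
Birthday not yet reached this year -> subtract 1
Age in full years: 56

56


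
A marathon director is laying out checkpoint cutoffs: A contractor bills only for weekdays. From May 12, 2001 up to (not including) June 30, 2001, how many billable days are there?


Start: 2001-05-12 (Saturday)
End (exclusive): 2001-06-30 (Saturday)
Total calendar days: 49
Full weeks: 49 // 7 = 7 -> 35 weekdays
Remaining 0 days starting on Saturday:
Total business days: 35 + 0 = 35

35


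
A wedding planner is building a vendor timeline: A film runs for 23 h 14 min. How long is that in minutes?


Hours: 23
Minutes: 14
Convert hours to minutes: 23 x 60 = 1380
Add remaining minutes: 1380 + 14 = 1394

1394


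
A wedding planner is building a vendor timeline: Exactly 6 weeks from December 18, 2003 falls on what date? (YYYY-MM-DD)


Start: 2003-12-18
Weeks to add: 6
Convert to days: 6 x 7 = 42 days
Add 42 days to 2003-12-18
Result: 2004-01-29

2004-01-29


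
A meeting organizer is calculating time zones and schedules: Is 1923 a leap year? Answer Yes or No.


Year: 1923
Divisible by 4? 1923 / 4 = 480.75 -> No
Not divisible by 4, so NOT a leap year

No


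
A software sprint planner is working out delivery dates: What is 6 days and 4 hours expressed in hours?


Days: 6
Extra hours: 4
Hours per day: 24
Days to hours: 6 x 24 = 144
Total: 144 + 4 = 148

148


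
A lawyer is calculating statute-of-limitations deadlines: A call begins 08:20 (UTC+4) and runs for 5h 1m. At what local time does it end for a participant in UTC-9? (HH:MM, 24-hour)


Start: 08:20 in UTC+4
Step 1 - add duration:
  minutes: 20 + 1 = 21
  hours: 8 + 5 + 0 = 13
  end in UTC+4: 13:21
Step 2 - convert UTC+4 -> UTC-9:
  offset difference: -9 - (4) = -13 hours
  13 + (-13) = 0 -> mod 24 = 0
Result: 00:21 in UTC-9

00:21


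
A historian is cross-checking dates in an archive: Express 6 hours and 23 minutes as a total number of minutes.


Hours: 6
Extra minutes: 23
Minutes per hour: 60
Hours to minutes: 6 x 60 = 360
Total: 360 + 23 = 383

383


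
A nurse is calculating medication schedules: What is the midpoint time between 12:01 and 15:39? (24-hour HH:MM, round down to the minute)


Start time: 12:01 = 721 minutes from midnight
End time: 15:39 = 939 minutes from midnight
Sum: 721 + 939 = 1660
Midpoint: 1660 / 2 = 830 minutes
Convert: 830 / 60 = 13 hours, 50 minutes
Result: 13:50

13:50


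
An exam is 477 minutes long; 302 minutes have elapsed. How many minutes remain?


Total budget: 477 minutes
Time used: 302 minutes
Remaining: 477 - 302 = 175 minutes
Percent used: 63.3%
Percent remaining: 36.7%

175


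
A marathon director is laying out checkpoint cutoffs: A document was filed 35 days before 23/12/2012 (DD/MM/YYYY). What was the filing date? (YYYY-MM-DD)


Start: 2012-12-23
Subtracting 35 days
Days already passed in December: 23
After going back through December: 12 more days to subtract
November 2012 has 30 days, need 12
Result: 2012-11-18

2012-11-18


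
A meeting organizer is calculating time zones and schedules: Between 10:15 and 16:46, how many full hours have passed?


Start: 10:15
End: 16:46
Hour difference: 16 - 10 = 6 hours
Minute difference: 46 - 15 = 31 minutes
Total minutes: 391
Complete hours: 391 / 60 = 6 (remainder 31)

6


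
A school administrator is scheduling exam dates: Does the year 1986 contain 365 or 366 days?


Year: 1986
Check leap year rules:
Divisible by 4? No
1986 is not a leap year
Days: 365

365


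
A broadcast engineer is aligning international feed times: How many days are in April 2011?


Month: April
Year: 2011
April is a 30-day month
Total: 30 days

30


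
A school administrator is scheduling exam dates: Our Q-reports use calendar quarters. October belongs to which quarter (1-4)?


Month: October (month 10)
Q1: January-March (months 1-3)
Q2: April-June (months 4-6)
Q3: July-September (months 7-9)
Q4: October-December (months 10-12)
Month 10 falls in Q4

4


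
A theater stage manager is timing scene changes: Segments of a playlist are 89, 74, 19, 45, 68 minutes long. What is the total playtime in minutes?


Durations: 89, 74, 19, 45, 68
Running sum: 89
+ 74 = 163
+ 19 = 182
+ 45 = 227
+ 68 = 295
Total duration: 295 minutes
That is 4 hours and 55 minutes

295


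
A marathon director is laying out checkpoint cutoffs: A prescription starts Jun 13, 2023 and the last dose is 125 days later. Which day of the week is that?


Start: 2023-06-13 (Tuesday)
Step 1 - find target date: add 125 days
  2023-06-13 + 125 days = 2023-10-16
Step 2 - day of week:
  125 mod 7 = 6
  Tuesday + 6 days -> Monday
Result: Monday (2023-10-16)

Monday


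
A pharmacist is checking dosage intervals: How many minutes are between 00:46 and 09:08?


Start time: 00:46 = 46 minutes from midnight
End time: 09:08 = 548 minutes from midnight
Difference: 548 - 46 = 502 minutes
That is 8 hours and 22 minutes

502


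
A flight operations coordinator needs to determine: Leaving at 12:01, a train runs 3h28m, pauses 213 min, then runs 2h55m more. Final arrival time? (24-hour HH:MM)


Depart: 12:01
Leg 1: +208 min -> 15:29
Layover: +213 min -> 19:02
Leg 2: +175 min -> 21:57
Total travel: 596 minutes = 9h 56m
Arrival: 21:57

21:57


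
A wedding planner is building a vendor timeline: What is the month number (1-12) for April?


Calendar month order:
3. March
4. April <--
5. May
April is month number 4

4


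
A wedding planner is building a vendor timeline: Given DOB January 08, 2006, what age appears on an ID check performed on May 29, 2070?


Birth: 2006-01-08
Reference: 2070-05-29
Year difference: 2070 - 2006 = 64
Has birthday (01-08) occurred by 05-29? Yes
Age in full years: 64

64


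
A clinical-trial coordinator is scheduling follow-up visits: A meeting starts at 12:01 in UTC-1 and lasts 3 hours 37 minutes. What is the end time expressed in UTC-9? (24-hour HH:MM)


Start: 12:01 in UTC-1
Step 1 - add duration:
  minutes: 1 + 37 = 38
  hours: 12 + 3 + 0 = 15
  end in UTC-1: 15:38
Step 2 - convert UTC-1 -> UTC-9:
  offset difference: -9 - (-1) = -8 hours
  15 + (-8) = 7 -> mod 24 = 7
Result: 07:38 in UTC-9

07:38


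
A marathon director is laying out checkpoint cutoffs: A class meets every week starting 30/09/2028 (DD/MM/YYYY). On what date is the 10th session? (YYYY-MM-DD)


First occurrence: 2028-09-30 (occurrence 1)
Each occurrence is 7 days after the previous.
Occurrence 10 is 9 weeks after the first.
9 weeks = 63 days
2028-09-30 + 63 days = 2028-12-02

2028-12-02


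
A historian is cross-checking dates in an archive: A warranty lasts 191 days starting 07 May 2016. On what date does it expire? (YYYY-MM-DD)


Start: 2016-05-07
Adding 191 days
Days remaining in May: 24
After May: 167 days still to add
June 2016: 30 days, 137 remaining
July 2016: 31 days, 106 remaining
August 2016: 31 days, 75 remaining
September 2016: 30 days, 45 remaining
Result: 2016-11-14

2016-11-14


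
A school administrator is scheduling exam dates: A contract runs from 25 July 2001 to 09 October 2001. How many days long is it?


Start date: 2001-07-25
End date: 2001-10-09
Jul 2001: +7 days
Aug 2001: +31 days
Sep 2001: +30 days
Oct 2001: +8 days
Total: 76 days

76


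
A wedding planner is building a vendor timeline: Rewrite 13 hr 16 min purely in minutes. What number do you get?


Hours: 13
Extra minutes: 16
Minutes per hour: 60
Hours to minutes: 13 x 60 = 780
Total: 780 + 16 = 796

796


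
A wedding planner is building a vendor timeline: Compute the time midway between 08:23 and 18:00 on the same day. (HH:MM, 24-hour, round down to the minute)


Start time: 08:23 = 503 minutes from midnight
End time: 18:00 = 1080 minutes from midnight
Sum: 503 + 1080 = 1583
Midpoint: 1583 / 2 = 791 minutes
Convert: 791 / 60 = 13 hours, 11 minutes
Result: 13:11

13:11


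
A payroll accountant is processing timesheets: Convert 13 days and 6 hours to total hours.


Days: 13
Extra hours: 6
Hours per day: 24
Days to hours: 13 x 24 = 312
Total: 312 + 6 = 318

318


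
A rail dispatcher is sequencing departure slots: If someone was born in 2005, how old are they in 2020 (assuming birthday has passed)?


Birth year: 2005
Current year: 2020
Age = current year - birth year
Age = 2020 - 2005 = 15

15


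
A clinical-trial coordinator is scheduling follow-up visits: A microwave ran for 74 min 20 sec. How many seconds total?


Minutes: 74
Extra seconds: 20
Seconds per minute: 60
Minutes to seconds: 74 x 60 = 4440
Total: 4440 + 20 = 4460

4460


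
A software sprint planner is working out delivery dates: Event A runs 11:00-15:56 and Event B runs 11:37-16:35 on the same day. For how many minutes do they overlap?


Interval A: [660, 956] minutes from midnight
Interval B: [697, 995] minutes from midnight
Overlap start = max(660, 697) = 697
Overlap end = min(956, 995) = 956
Overlap = 956 - 697 = 259 minutes

259


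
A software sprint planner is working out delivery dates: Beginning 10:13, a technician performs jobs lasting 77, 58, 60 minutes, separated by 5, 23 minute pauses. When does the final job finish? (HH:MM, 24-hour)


Start: 10:13 = 613 min from midnight
  after task 1 (77 min): 11:30
  after break (5 min): 11:35
  after task 2 (58 min): 12:33
  after break (23 min): 12:56
  after task 3 (60 min): 13:56
Total elapsed: 223 minutes
End time: 13:56

13:56


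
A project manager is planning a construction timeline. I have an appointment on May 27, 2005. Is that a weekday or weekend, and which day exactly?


Date: 2005-05-27
January 1, 2005 is a Saturday
Day of year: 147
Offset from Jan 1: 146 days
146 mod 7 = 6
Result: Friday

Friday


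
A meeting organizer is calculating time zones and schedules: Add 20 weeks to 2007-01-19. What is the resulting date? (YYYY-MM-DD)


Start: 2007-01-19
Weeks to add: 20
Convert to days: 20 x 7 = 140 days
Add 140 days to 2007-01-19
Result: 2007-06-08

2007-06-08


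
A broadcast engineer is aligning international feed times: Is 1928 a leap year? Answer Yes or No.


Year: 1928
Divisible by 4? 1928 / 4 = 482.0 -> Yes
Divisible by 100? 1928 / 100 = 19.28 -> No
Divisible by 4 but not 100, so it IS a leap year

Yes


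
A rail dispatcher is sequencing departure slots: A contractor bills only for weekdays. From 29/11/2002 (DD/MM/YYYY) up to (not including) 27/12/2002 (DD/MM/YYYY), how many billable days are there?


Start: 2002-11-29 (Friday)
End (exclusive): 2002-12-27 (Friday)
Total calendar days: 28
Full weeks: 28 // 7 = 4 -> 20 weekdays
Remaining 0 days starting on Friday:
Total business days: 20 + 0 = 20

20


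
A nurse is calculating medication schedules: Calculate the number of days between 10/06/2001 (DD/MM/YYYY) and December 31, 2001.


Start: June 10, 2001
End: December 31, 2001
Days left in June: 20
July: 31
August: 31
September: 30
October: 31
... plus remaining months
Sum of remaining months: 184
Total: 20 + 184 = 204

204


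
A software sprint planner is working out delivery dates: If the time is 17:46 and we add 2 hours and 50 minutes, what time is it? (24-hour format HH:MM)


Start time: 17:46
Adding: 2 hours 50 minutes
Minutes: 46 + 50 = 96
Minute overflow: 96 >= 60, so carry 1 hour, minutes = 36
Hours: 17 + 2 + 1 = 20
Result: 20:36

20:36


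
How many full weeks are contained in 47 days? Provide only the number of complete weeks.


Total days: 47
Days per week: 7
Division: 47 / 7 = 6 remainder 5
Complete weeks: 6
Remaining days: 5

6


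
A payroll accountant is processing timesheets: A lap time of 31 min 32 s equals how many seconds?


Minutes: 31
Seconds: 32
Convert minutes to seconds: 31 x 60 = 1860
Add remaining seconds: 1860 + 32 = 1892

1892


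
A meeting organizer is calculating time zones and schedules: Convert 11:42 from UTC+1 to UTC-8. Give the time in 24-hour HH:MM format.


Local time: 11:42 at UTC+1 (offset 1h)
Target zone: UTC-8 (offset -8h)
Difference: -8 - (1) = -9 hours
Calculation: 11 + (-9) = 2
Result: 02:42

02:42


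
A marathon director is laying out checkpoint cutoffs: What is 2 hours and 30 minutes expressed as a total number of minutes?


Hours: 2
Minutes: 30
Convert hours to minutes: 2 x 60 = 120
Add remaining minutes: 120 + 30 = 150

150


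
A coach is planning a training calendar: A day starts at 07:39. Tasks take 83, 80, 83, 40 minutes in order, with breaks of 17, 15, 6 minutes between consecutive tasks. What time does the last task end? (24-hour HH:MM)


Start: 07:39 = 459 min from midnight
  after task 1 (83 min): 09:02
  after break (17 min): 09:19
  after task 2 (80 min): 10:39
  after break (15 min): 10:54
  after task 3 (83 min): 12:17
  after break (6 min): 12:23
  after task 4 (40 min): 13:03
Total elapsed: 324 minutes
End time: 13:03

13:03


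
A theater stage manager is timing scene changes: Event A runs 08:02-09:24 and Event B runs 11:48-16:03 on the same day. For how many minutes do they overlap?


Interval A: [482, 564] minutes from midnight
Interval B: [708, 963] minutes from midnight
Overlap start = max(482, 708) = 708
Overlap end = min(564, 963) = 564
End <= start, so the intervals do not overlap: 0 minutes

0


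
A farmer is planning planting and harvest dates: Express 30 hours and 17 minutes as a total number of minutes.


Hours: 30
Extra minutes: 17
Minutes per hour: 60
Hours to minutes: 30 x 60 = 1800
Total: 1800 + 17 = 1817

1817


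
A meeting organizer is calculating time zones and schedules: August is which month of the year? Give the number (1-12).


Calendar month order:
7. July
8. August <--
9. September
August is month number 8

8


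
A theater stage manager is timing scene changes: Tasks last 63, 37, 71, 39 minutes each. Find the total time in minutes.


Durations: 63, 37, 71, 39
Running sum: 63
+ 37 = 100
+ 71 = 171
+ 39 = 210
Total duration: 210 minutes
That is 3 hours and 30 minutes

210


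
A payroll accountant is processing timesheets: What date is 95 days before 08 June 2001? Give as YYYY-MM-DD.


Start: 2001-06-08
Subtracting 95 days
Days already passed in June: 8
After going back through June: 87 more days to subtract
May 2001: 31 days, 56 remaining
April 2001: 30 days, 26 remaining
March 2001 has 31 days, need 26
Result: 2001-03-05

2001-03-05


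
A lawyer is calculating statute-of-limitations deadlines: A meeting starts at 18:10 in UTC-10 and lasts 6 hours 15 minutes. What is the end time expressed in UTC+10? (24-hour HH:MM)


Start: 18:10 in UTC-10
Step 1 - add duration:
  minutes: 10 + 15 = 25
  hours: 18 + 6 + 0 = 24
  end in UTC-10: 00:25
Step 2 - convert UTC-10 -> UTC+10:
  offset difference: 10 - (-10) = 20 hours
  0 + (20) = 20 -> mod 24 = 20
Result: 20:25 in UTC+10

20:25


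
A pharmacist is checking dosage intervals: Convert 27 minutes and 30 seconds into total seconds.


Minutes: 27
Seconds: 30
Convert minutes to seconds: 27 x 60 = 1620
Add remaining seconds: 1620 + 30 = 1650

1650


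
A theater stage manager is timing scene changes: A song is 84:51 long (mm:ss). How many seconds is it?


Minutes: 84
Extra seconds: 51
Seconds per minute: 60
Minutes to seconds: 84 x 60 = 5040
Total: 5040 + 51 = 5091

5091


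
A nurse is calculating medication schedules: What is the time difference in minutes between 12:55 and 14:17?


Start time: 12:55 = 775 minutes from midnight
End time: 14:17 = 857 minutes from midnight
Difference: 857 - 775 = 82 minutes
That is 1 hours and 22 minutes

82


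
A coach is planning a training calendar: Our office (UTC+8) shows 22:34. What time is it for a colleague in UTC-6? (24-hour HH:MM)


Local time: 22:34 at UTC+8 (offset 8h)
Target zone: UTC-6 (offset -6h)
Difference: -6 - (8) = -14 hours
Calculation: 22 + (-14) = 8
Result: 08:34

08:34


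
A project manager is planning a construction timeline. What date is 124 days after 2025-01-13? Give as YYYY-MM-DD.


Start: 2025-01-13
Adding 124 days
Days remaining in January: 18
After January: 106 days still to add
February 2025: 28 days, 78 remaining
March 2025: 31 days, 47 remaining
April 2025: 30 days, 17 remaining
May 2025 has 31 days, need 17
Result: 2025-05-17

2025-05-17


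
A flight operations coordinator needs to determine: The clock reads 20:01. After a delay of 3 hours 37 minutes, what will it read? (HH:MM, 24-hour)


Start time: 20:01
Adding: 3 hours 37 minutes
Minutes: 1 + 37 = 38
Hours: 20 + 3 + 0 = 23
Result: 23:38

23:38


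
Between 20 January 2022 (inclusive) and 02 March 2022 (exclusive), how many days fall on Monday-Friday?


Start: 2022-01-20 (Thursday)
End (exclusive): 2022-03-02 (Wednesday)
Total calendar days: 41
Full weeks: 41 // 7 = 5 -> 25 weekdays
Remaining 6 days starting on Thursday:
  Thu(w), Fri(w), Sat(-), Sun(-), Mon(w), Tue(w) -> 4 weekdays
Total business days: 25 + 4 = 29

29


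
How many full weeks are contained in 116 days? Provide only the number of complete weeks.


Total days: 116
Days per week: 7
Division: 116 / 7 = 16 remainder 4
Complete weeks: 16
Remaining days: 4

16


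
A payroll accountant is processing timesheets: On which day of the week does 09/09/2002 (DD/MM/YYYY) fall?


Date: 2002-09-09
January 1, 2002 is a Tuesday
Day of year: 252
Offset from Jan 1: 251 days
251 mod 7 = 6
Result: Monday

Monday


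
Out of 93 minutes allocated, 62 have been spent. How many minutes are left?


Total budget: 93 minutes
Time used: 62 minutes
Remaining: 93 - 62 = 31 minutes
Percent used: 66.7%
Percent remaining: 33.3%

31


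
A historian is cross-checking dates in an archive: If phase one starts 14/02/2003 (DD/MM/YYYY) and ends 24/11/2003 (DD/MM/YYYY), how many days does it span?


Start date: 2003-02-14
End date: 2003-11-24
Feb 2003: +15 days
Mar 2003: +31 days
Apr 2003: +30 days
... (7 more months)
Total: 283 days

283


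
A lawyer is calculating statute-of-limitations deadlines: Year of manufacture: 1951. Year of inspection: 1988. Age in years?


Birth year: 1951
Current year: 1988
Age = current year - birth year
Age = 1988 - 1951 = 37

37


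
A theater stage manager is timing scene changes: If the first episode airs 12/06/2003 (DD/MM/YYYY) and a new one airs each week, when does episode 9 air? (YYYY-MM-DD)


First occurrence: 2003-06-12 (occurrence 1)
Each occurrence is 7 days after the previous.
Occurrence 9 is 8 weeks after the first.
8 weeks = 56 days
2003-06-12 + 56 days = 2003-08-07

2003-08-07


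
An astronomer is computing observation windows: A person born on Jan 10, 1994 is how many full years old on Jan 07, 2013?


Birth: 1994-01-10
Reference: 2013-01-07
Year difference: 2013 - 1994 = 19
Has birthday (01-10) occurred by 01-07? No
Birthday not yet reached this year -> subtract 1
Age in full years: 18

18


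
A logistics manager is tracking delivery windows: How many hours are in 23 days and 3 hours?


Days: 23
Extra hours: 3
Hours per day: 24
Days to hours: 23 x 24 = 552
Total: 552 + 3 = 555

555


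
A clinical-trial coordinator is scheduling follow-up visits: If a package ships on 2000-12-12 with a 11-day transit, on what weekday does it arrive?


Start: 2000-12-12 (Tuesday)
Step 1 - find target date: add 11 days
  2000-12-12 + 11 days = 2000-12-23
Step 2 - day of week:
  11 mod 7 = 4
  Tuesday + 4 days -> Saturday
Result: Saturday (2000-12-23)

Saturday


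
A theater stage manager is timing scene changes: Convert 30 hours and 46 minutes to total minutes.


Hours: 30
Minutes: 46
Convert hours to minutes: 30 x 60 = 1800
Add remaining minutes: 1800 + 46 = 1846

1846


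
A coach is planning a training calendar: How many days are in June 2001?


Month: June
Year: 2001
June is a 30-day month
Total: 30 days

30


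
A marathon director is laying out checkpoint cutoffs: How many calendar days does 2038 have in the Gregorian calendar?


Year: 2038
Check leap year rules:
Divisible by 4? No
2038 is not a leap year
Days: 365

365


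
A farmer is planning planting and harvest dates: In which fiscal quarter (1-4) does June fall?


Month: June (month 6)
Q1: January-March (months 1-3)
Q2: April-June (months 4-6)
Q3: July-September (months 7-9)
Q4: October-December (months 10-12)
Month 6 falls in Q2

2


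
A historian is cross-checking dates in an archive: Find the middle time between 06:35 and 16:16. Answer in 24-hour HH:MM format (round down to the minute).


Start time: 06:35 = 395 minutes from midnight
End time: 16:16 = 976 minutes from midnight
Sum: 395 + 976 = 1371
Midpoint: 1371 / 2 = 685 minutes
Convert: 685 / 60 = 11 hours, 25 minutes
Result: 11:25

11:25


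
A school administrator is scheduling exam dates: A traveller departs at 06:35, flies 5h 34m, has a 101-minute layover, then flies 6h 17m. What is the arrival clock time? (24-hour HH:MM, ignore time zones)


Depart: 06:35
Leg 1: +334 min -> 12:09
Layover: +101 min -> 13:50
Leg 2: +377 min -> 20:07
Total travel: 812 minutes = 13h 32m
Arrival: 20:07

20:07


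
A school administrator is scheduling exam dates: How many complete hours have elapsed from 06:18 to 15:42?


Start: 06:18
End: 15:42
Hour difference: 15 - 6 = 9 hours
Minute difference: 42 - 18 = 24 minutes
Total minutes: 564
Complete hours: 564 / 60 = 9 (remainder 24)

9


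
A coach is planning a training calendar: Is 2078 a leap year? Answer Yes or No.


Year: 2078
Divisible by 4? 2078 / 4 = 519.5 -> No
Not divisible by 4, so NOT a leap year

No


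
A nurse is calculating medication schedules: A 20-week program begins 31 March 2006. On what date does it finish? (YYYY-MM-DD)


Start: 2006-03-31
Weeks to add: 20
Convert to days: 20 x 7 = 140 days
Add 140 days to 2006-03-31
Result: 2006-08-18

2006-08-18


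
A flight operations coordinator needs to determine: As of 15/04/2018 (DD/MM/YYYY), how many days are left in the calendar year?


Start: April 15, 2018
End: December 31, 2018
Days left in April: 15
May: 31
June: 30
July: 31
August: 31
... plus remaining months
Sum of remaining months: 245
Total: 15 + 245 = 260

260


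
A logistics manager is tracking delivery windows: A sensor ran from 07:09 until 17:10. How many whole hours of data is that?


Start: 07:09
End: 17:10
Hour difference: 17 - 7 = 10 hours
Minute difference: 10 - 9 = 1 minutes
Total minutes: 601
Complete hours: 601 / 60 = 10 (remainder 1)

10


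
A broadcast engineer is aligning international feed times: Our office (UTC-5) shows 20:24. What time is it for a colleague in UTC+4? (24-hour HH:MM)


Local time: 20:24 at UTC-5 (offset -5h)
Target zone: UTC+4 (offset 4h)
Difference: 4 - (-5) = 9 hours
Calculation: 20 + (9) = 29
Wraparound: (29) mod 24 = 5
Result: 05:24

05:24


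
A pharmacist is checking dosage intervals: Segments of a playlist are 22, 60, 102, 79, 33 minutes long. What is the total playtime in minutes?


Durations: 22, 60, 102, 79, 33
Running sum: 22
+ 60 = 82
+ 102 = 184
+ 79 = 263
+ 33 = 296
Total duration: 296 minutes
That is 4 hours and 56 minutes

296


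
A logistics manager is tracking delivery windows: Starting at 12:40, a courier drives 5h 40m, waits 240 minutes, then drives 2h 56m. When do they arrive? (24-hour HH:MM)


Depart: 12:40
Leg 1: +340 min -> 18:20
Layover: +240 min -> 22:20
Leg 2: +176 min -> 01:16
Total travel: 756 minutes = 12h 36m
Arrival: 01:16

01:16


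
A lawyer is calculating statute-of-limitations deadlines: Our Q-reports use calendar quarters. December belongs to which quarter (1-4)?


Month: December (month 12)
Q1: January-March (months 1-3)
Q2: April-June (months 4-6)
Q3: July-September (months 7-9)
Q4: October-December (months 10-12)
Month 12 falls in Q4

4


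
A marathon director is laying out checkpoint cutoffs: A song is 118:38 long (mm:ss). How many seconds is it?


Minutes: 118
Extra seconds: 38
Seconds per minute: 60
Minutes to seconds: 118 x 60 = 7080
Total: 7080 + 38 = 7118

7118


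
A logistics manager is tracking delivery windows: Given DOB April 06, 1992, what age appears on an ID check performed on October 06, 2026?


Birth: 1992-04-06
Reference: 2026-10-06
Year difference: 2026 - 1992 = 34
Has birthday (04-06) occurred by 10-06? Yes
Age in full years: 34

34


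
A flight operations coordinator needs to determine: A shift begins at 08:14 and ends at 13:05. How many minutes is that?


Start time: 08:14 = 494 minutes from midnight
End time: 13:05 = 785 minutes from midnight
Difference: 785 - 494 = 291 minutes
That is 4 hours and 51 minutes

291


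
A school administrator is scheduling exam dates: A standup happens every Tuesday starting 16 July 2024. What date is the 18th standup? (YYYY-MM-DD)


First occurrence: 2024-07-16 (occurrence 1)
Each occurrence is 7 days after the previous.
Occurrence 18 is 17 weeks after the first.
17 weeks = 119 days
2024-07-16 + 119 days = 2024-11-12

2024-11-12


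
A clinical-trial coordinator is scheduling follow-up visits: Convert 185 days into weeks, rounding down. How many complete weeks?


Total days: 185
Days per week: 7
Division: 185 / 7 = 26 remainder 3
Complete weeks: 26
Remaining days: 3

26


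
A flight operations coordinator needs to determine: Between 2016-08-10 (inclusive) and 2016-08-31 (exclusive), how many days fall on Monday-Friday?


Start: 2016-08-10 (Wednesday)
End (exclusive): 2016-08-31 (Wednesday)
Total calendar days: 21
Full weeks: 21 // 7 = 3 -> 15 weekdays
Remaining 0 days starting on Wednesday:
Total business days: 15 + 0 = 15

15


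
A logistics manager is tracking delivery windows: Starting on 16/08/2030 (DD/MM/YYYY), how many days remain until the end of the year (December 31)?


Start: August 16, 2030
End: December 31, 2030
Days left in August: 15
September: 30
October: 31
November: 30
December: 31
Sum of remaining months: 122
Total: 15 + 122 = 137

137
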